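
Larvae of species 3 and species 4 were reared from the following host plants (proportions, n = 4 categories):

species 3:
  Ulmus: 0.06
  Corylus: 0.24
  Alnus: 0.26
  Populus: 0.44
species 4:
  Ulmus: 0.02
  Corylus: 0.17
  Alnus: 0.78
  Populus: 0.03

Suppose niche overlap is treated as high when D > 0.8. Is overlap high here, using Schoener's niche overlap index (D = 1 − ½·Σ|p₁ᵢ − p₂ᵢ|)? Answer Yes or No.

No

Σ|p₁ᵢ − p₂ᵢ| = 0.04 + 0.07 + 0.52 + 0.41 = 1.04
D = 1 − ½ × 1.04 = 1 − 0.520 = 0.4800
D = 0.4800 < 0.8 → No.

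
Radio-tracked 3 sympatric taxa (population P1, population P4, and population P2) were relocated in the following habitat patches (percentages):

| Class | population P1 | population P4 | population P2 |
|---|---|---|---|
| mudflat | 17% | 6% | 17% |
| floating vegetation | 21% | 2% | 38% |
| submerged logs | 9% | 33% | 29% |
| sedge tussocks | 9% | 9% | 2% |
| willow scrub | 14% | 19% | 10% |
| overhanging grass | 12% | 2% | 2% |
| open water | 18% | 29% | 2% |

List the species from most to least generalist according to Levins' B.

population P1 > population P4 > population P2

Convert percentages to proportions (divide by 100).
Σp_P1ᵢ² = 0.17² + 0.21² + 0.09² + 0.09² + 0.14² + 0.12² + 0.18² = 0.0289 + 0.0441 + 0.0081 + 0.0081 + 0.0196 + 0.0144 + 0.0324 = 0.1556
B_P1 = 1 / 0.1556 = 6.4267
Σp_P4ᵢ² = 0.06² + 0.02² + 0.33² + 0.09² + 0.19² + 0.02² + 0.29² = 0.0036 + 0.0004 + 0.1089 + 0.0081 + 0.0361 + 0.0004 + 0.0841 = 0.2416
B_P4 = 1 / 0.2416 = 4.1391
Σp_P2ᵢ² = 0.17² + 0.38² + 0.29² + 0.02² + 0.10² + 0.02² + 0.02² = 0.0289 + 0.1444 + 0.0841 + 0.0004 + 0.0100 + 0.0004 + 0.0004 = 0.2686
B_P2 = 1 / 0.2686 = 3.7230
Ranking by B (broadest → narrowest): population P1 (6.43) > population P4 (4.14) > population P2 (3.72)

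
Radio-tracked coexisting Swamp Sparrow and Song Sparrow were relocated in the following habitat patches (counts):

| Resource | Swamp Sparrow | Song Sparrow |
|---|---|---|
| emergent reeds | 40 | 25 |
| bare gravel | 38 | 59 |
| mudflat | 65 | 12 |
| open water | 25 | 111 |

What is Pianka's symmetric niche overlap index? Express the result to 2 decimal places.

0.59

Proportions for Swamp Sparrow (n=168): 40/168=0.2381, 38/168=0.2262, 65/168=0.3869, 25/168=0.1488
Proportions for Song Sparrow (n=207): 25/207=0.1208, 59/207=0.2850, 12/207=0.0580, 111/207=0.5362
Σ p₁ᵢp₂ᵢ = 0.028762 + 0.064467 + 0.022440 + 0.079787 = 0.195456
Σp_1ᵢ² = 0.2381² + 0.2262² + 0.3869² + 0.1488² = 0.056692 + 0.051166 + 0.149692 + 0.022141 = 0.279691
Σp_2ᵢ² = 0.1208² + 0.2850² + 0.0580² + 0.5362² = 0.014593 + 0.081225 + 0.003364 + 0.287510 = 0.386692
O = 0.195456 / √(0.279691 × 0.386692) = 0.195456 / 0.3288682 = 0.5943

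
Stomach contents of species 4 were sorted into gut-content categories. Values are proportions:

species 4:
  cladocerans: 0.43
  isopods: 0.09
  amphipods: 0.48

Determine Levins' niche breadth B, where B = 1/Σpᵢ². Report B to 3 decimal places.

Σpᵢ² = 0.43² + 0.09² + 0.48² = 0.1849 + 0.0081 + 0.2304 = 0.4234
B = 1 / 0.4234 = 2.36183

2.362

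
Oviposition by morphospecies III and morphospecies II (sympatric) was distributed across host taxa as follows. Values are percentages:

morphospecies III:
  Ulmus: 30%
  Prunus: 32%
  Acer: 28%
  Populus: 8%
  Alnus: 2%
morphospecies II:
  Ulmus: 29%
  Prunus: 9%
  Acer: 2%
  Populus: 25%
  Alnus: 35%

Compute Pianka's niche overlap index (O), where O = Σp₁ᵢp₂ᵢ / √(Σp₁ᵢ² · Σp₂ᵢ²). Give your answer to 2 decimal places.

0.53

Convert percentages to proportions (divide by 100).
Σ p₁ᵢp₂ᵢ = 0.0870 + 0.0288 + 0.0056 + 0.0200 + 0.0070 = 0.1484
Σp_1ᵢ² = 0.30² + 0.32² + 0.28² + 0.08² + 0.02² = 0.0900 + 0.1024 + 0.0784 + 0.0064 + 0.0004 = 0.2776
Σp_2ᵢ² = 0.29² + 0.09² + 0.02² + 0.25² + 0.35² = 0.0841 + 0.0081 + 0.0004 + 0.0625 + 0.1225 = 0.2776
O = 0.1484 / √(0.2776 × 0.2776) = 0.1484 / 0.27760 = 0.5346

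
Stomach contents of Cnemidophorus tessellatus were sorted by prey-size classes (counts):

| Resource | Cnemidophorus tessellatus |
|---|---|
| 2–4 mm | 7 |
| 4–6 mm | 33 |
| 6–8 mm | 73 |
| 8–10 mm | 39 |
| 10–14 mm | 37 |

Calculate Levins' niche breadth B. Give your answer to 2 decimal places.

3.82

Proportions for Cnemidophorus tessellatus (n=189): 7/189=0.0370, 33/189=0.1746, 73/189=0.3862, 39/189=0.2063, 37/189=0.1958
Σpᵢ² = 0.0370² + 0.1746² + 0.3862² + 0.2063² + 0.1958² = 0.001369 + 0.030485 + 0.149150 + 0.042560 + 0.038338 = 0.261902
B = 1 / 0.261902 = 3.8182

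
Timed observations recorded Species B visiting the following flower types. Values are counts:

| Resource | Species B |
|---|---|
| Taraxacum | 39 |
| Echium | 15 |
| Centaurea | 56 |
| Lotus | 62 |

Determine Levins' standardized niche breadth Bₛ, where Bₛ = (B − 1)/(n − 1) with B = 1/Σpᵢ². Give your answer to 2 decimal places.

0.80

Proportions for Species B (n=172): 39/172=0.2267, 15/172=0.0872, 56/172=0.3256, 62/172=0.3605
Σpᵢ² = 0.2267² + 0.0872² + 0.3256² + 0.3605² = 0.051393 + 0.007604 + 0.106015 + 0.129960 = 0.294972
B = 1 / 0.294972 = 3.3902
Bₛ = (B − 1)/(n − 1) = (3.3902 − 1)/(4 − 1) = 2.3902/3 = 0.7967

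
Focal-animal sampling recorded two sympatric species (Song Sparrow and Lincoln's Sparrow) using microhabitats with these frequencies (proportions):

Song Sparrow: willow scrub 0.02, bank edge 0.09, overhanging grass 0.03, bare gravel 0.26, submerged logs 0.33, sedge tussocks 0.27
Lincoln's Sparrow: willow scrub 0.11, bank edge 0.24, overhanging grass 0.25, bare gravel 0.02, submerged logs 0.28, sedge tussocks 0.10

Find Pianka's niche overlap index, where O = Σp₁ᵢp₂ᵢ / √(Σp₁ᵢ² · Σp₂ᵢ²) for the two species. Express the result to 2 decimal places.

0.65

Σ p₁ᵢp₂ᵢ = 0.0022 + 0.0216 + 0.0075 + 0.0052 + 0.0924 + 0.0270 = 0.1559
Σp_1ᵢ² = 0.02² + 0.09² + 0.03² + 0.26² + 0.33² + 0.27² = 0.0004 + 0.0081 + 0.0009 + 0.0676 + 0.1089 + 0.0729 = 0.2588
Σp_2ᵢ² = 0.11² + 0.24² + 0.25² + 0.02² + 0.28² + 0.10² = 0.0121 + 0.0576 + 0.0625 + 0.0004 + 0.0784 + 0.0100 = 0.2210
O = 0.1559 / √(0.2588 × 0.2210) = 0.1559 / 0.23915 = 0.6519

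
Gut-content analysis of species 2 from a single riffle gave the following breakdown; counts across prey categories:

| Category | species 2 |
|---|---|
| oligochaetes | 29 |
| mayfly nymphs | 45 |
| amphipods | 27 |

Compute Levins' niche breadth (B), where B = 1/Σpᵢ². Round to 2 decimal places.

Proportions for species 2 (n=101): 29/101=0.2871, 45/101=0.4455, 27/101=0.2673
Σpᵢ² = 0.2871² + 0.4455² + 0.2673² = 0.082426 + 0.198470 + 0.071449 = 0.352345
B = 1 / 0.352345 = 2.8381

2.84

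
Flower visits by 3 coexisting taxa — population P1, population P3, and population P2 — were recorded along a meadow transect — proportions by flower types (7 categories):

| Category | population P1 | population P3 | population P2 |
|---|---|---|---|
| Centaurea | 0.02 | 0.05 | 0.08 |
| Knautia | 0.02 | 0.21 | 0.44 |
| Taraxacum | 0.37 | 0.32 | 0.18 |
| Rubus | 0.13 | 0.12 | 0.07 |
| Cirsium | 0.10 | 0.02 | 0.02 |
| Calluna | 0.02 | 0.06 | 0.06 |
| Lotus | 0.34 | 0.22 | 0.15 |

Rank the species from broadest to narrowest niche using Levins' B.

population P3 > population P2 > population P1

Σp_P1ᵢ² = 0.02² + 0.02² + 0.37² + 0.13² + 0.10² + 0.02² + 0.34² = 0.0004 + 0.0004 + 0.1369 + 0.0169 + 0.0100 + 0.0004 + 0.1156 = 0.2806
B_P1 = 1 / 0.2806 = 3.5638
Σp_P3ᵢ² = 0.05² + 0.21² + 0.32² + 0.12² + 0.02² + 0.06² + 0.22² = 0.0025 + 0.0441 + 0.1024 + 0.0144 + 0.0004 + 0.0036 + 0.0484 = 0.2158
B_P3 = 1 / 0.2158 = 4.6339
Σp_P2ᵢ² = 0.08² + 0.44² + 0.18² + 0.07² + 0.02² + 0.06² + 0.15² = 0.0064 + 0.1936 + 0.0324 + 0.0049 + 0.0004 + 0.0036 + 0.0225 = 0.2638
B_P2 = 1 / 0.2638 = 3.7908
Ranking by B (broadest → narrowest): population P3 (4.63) > population P2 (3.79) > population P1 (3.56)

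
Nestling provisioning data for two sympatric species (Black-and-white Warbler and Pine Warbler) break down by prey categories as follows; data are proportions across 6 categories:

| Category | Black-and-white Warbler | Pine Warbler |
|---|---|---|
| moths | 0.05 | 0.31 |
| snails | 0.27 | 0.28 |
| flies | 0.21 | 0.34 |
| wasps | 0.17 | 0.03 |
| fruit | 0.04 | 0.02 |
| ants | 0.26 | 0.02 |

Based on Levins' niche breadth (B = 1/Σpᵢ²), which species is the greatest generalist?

Black-and-white Warbler

Σp_Blacᵢ² = 0.05² + 0.27² + 0.21² + 0.17² + 0.04² + 0.26² = 0.0025 + 0.0729 + 0.0441 + 0.0289 + 0.0016 + 0.0676 = 0.2176
B_Blac = 1 / 0.2176 = 4.5956
Σp_Pineᵢ² = 0.31² + 0.28² + 0.34² + 0.03² + 0.02² + 0.02² = 0.0961 + 0.0784 + 0.1156 + 0.0009 + 0.0004 + 0.0004 = 0.2918
B_Pine = 1 / 0.2918 = 3.4270
Highest B → broadest niche (most generalist): Black-and-white Warbler (B = 4.60).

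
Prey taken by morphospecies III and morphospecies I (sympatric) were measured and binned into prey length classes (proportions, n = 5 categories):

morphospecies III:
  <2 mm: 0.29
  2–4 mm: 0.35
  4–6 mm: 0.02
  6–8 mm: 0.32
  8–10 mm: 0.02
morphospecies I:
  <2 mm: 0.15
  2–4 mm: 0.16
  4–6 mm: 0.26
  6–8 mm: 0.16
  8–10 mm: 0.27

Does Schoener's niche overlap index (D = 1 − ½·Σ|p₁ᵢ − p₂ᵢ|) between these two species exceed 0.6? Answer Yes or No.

No

Σ|p₁ᵢ − p₂ᵢ| = 0.14 + 0.19 + 0.24 + 0.16 + 0.25 = 0.98
D = 1 − ½ × 0.98 = 1 − 0.490 = 0.5100
D = 0.5100 < 0.6 → No.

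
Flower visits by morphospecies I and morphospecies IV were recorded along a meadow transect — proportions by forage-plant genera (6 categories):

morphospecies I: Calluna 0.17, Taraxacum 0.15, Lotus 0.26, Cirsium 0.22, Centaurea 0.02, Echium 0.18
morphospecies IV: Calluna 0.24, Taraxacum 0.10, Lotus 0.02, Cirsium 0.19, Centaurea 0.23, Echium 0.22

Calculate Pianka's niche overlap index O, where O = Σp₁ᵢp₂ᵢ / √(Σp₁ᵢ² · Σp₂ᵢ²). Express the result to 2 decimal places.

0.72

Σ p₁ᵢp₂ᵢ = 0.0408 + 0.0150 + 0.0052 + 0.0418 + 0.0046 + 0.0396 = 0.1470
Σp_1ᵢ² = 0.17² + 0.15² + 0.26² + 0.22² + 0.02² + 0.18² = 0.0289 + 0.0225 + 0.0676 + 0.0484 + 0.0004 + 0.0324 = 0.2002
Σp_2ᵢ² = 0.24² + 0.10² + 0.02² + 0.19² + 0.23² + 0.22² = 0.0576 + 0.0100 + 0.0004 + 0.0361 + 0.0529 + 0.0484 = 0.2054
O = 0.1470 / √(0.2002 × 0.2054) = 0.1470 / 0.20278 = 0.7249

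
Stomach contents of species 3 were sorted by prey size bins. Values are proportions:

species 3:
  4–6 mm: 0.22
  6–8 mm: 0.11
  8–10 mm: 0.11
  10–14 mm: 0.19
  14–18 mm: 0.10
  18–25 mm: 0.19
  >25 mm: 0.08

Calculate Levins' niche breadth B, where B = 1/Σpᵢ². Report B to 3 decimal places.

6.203

Σpᵢ² = 0.22² + 0.11² + 0.11² + 0.19² + 0.10² + 0.19² + 0.08² = 0.0484 + 0.0121 + 0.0121 + 0.0361 + 0.0100 + 0.0361 + 0.0064 = 0.1612
B = 1 / 0.1612 = 6.20347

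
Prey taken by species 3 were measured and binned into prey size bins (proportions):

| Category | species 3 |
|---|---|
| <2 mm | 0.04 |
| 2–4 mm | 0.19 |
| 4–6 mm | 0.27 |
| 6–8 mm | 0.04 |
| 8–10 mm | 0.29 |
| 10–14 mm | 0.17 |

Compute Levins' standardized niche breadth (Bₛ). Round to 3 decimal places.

0.688

Σpᵢ² = 0.04² + 0.19² + 0.27² + 0.04² + 0.29² + 0.17² = 0.0016 + 0.0361 + 0.0729 + 0.0016 + 0.0841 + 0.0289 = 0.2252
B = 1 / 0.2252 = 4.44050
Bₛ = (B − 1)/(n − 1) = (4.44050 − 1)/(6 − 1) = 3.44050/5 = 0.68810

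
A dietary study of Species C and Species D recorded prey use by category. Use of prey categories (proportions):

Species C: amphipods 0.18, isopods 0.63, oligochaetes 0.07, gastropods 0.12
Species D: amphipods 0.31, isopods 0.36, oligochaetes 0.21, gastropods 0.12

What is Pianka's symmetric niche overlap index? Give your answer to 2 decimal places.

0.87

Σ p₁ᵢp₂ᵢ = 0.0558 + 0.2268 + 0.0147 + 0.0144 = 0.3117
Σp_1ᵢ² = 0.18² + 0.63² + 0.07² + 0.12² = 0.0324 + 0.3969 + 0.0049 + 0.0144 = 0.4486
Σp_2ᵢ² = 0.31² + 0.36² + 0.21² + 0.12² = 0.0961 + 0.1296 + 0.0441 + 0.0144 = 0.2842
O = 0.3117 / √(0.4486 × 0.2842) = 0.3117 / 0.35706 = 0.8730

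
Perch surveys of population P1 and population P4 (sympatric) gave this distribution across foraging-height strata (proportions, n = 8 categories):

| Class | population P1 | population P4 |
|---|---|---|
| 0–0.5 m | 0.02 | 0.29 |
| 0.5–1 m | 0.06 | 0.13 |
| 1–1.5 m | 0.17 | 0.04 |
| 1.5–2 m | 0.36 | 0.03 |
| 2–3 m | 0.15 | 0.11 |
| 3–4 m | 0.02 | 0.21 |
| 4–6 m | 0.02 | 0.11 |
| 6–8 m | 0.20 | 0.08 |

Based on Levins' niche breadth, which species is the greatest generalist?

population P4

Σp_P1ᵢ² = 0.02² + 0.06² + 0.17² + 0.36² + 0.15² + 0.02² + 0.02² + 0.20² = 0.0004 + 0.0036 + 0.0289 + 0.1296 + 0.0225 + 0.0004 + 0.0004 + 0.0400 = 0.2258
B_P1 = 1 / 0.2258 = 4.4287
Σp_P4ᵢ² = 0.29² + 0.13² + 0.04² + 0.03² + 0.11² + 0.21² + 0.11² + 0.08² = 0.0841 + 0.0169 + 0.0016 + 0.0009 + 0.0121 + 0.0441 + 0.0121 + 0.0064 = 0.1782
B_P4 = 1 / 0.1782 = 5.6117
Highest B → broadest niche (most generalist): population P4 (B = 5.61).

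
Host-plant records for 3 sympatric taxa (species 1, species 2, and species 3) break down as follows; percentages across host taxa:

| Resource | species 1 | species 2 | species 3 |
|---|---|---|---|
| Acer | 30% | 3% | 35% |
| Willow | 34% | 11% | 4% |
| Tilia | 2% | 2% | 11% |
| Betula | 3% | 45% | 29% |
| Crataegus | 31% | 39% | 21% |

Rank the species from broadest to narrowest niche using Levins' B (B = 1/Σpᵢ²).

species 3 > species 1 > species 2

Convert percentages to proportions (divide by 100).
Σp_1ᵢ² = 0.30² + 0.34² + 0.02² + 0.03² + 0.31² = 0.0900 + 0.1156 + 0.0004 + 0.0009 + 0.0961 = 0.3030
B_1 = 1 / 0.3030 = 3.3003
Σp_2ᵢ² = 0.03² + 0.11² + 0.02² + 0.45² + 0.39² = 0.0009 + 0.0121 + 0.0004 + 0.2025 + 0.1521 = 0.3680
B_2 = 1 / 0.3680 = 2.7174
Σp_3ᵢ² = 0.35² + 0.04² + 0.11² + 0.29² + 0.21² = 0.1225 + 0.0016 + 0.0121 + 0.0841 + 0.0441 = 0.2644
B_3 = 1 / 0.2644 = 3.7821
Ranking by B (broadest → narrowest): species 3 (3.78) > species 1 (3.30) > species 2 (2.72)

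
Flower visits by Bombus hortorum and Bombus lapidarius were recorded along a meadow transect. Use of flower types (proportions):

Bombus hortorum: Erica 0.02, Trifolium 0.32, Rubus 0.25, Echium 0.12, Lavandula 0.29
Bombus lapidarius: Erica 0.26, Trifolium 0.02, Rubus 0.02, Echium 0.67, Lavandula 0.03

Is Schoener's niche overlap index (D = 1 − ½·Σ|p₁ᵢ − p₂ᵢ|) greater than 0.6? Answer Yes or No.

No

Σ|p₁ᵢ − p₂ᵢ| = 0.24 + 0.30 + 0.23 + 0.55 + 0.26 = 1.58
D = 1 − ½ × 1.58 = 1 − 0.790 = 0.2100
D = 0.2100 < 0.6 → No.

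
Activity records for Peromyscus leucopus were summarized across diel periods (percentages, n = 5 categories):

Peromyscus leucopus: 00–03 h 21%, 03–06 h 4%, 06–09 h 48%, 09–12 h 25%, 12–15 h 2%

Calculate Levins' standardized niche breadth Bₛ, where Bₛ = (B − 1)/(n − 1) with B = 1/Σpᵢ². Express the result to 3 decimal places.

Convert percentages to proportions (divide by 100).
Σpᵢ² = 0.21² + 0.04² + 0.48² + 0.25² + 0.02² = 0.0441 + 0.0016 + 0.2304 + 0.0625 + 0.0004 = 0.3390
B = 1 / 0.3390 = 2.94985
Bₛ = (B − 1)/(n − 1) = (2.94985 − 1)/(5 − 1) = 1.94985/4 = 0.48746

0.487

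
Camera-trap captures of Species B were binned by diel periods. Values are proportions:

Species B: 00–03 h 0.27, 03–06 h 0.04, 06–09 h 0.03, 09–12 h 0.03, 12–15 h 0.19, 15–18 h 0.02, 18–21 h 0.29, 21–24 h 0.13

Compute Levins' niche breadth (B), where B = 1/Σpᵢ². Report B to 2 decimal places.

4.68

Σpᵢ² = 0.27² + 0.04² + 0.03² + 0.03² + 0.19² + 0.02² + 0.29² + 0.13² = 0.0729 + 0.0016 + 0.0009 + 0.0009 + 0.0361 + 0.0004 + 0.0841 + 0.0169 = 0.2138
B = 1 / 0.2138 = 4.6773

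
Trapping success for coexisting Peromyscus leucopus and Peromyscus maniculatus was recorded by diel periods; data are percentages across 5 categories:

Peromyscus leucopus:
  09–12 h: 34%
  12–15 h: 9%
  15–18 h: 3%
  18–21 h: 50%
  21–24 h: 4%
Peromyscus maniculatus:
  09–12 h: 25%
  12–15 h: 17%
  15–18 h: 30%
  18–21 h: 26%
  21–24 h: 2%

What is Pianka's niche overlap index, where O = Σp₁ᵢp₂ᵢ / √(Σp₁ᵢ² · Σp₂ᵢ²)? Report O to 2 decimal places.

Convert percentages to proportions (divide by 100).
Σ p₁ᵢp₂ᵢ = 0.0850 + 0.0153 + 0.0090 + 0.1300 + 0.0008 = 0.2401
Σp_1ᵢ² = 0.34² + 0.09² + 0.03² + 0.50² + 0.04² = 0.1156 + 0.0081 + 0.0009 + 0.2500 + 0.0016 = 0.3762
Σp_2ᵢ² = 0.25² + 0.17² + 0.30² + 0.26² + 0.02² = 0.0625 + 0.0289 + 0.0900 + 0.0676 + 0.0004 = 0.2494
O = 0.2401 / √(0.3762 × 0.2494) = 0.2401 / 0.30631 = 0.7838

0.78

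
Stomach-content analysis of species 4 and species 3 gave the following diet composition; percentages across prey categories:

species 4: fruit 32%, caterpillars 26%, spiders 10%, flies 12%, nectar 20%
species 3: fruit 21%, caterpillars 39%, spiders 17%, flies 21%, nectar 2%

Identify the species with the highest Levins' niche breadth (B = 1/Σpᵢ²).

Convert percentages to proportions (divide by 100).
Σp_4ᵢ² = 0.32² + 0.26² + 0.10² + 0.12² + 0.20² = 0.1024 + 0.0676 + 0.0100 + 0.0144 + 0.0400 = 0.2344
B_4 = 1 / 0.2344 = 4.2662
Σp_3ᵢ² = 0.21² + 0.39² + 0.17² + 0.21² + 0.02² = 0.0441 + 0.1521 + 0.0289 + 0.0441 + 0.0004 = 0.2696
B_3 = 1 / 0.2696 = 3.7092
Highest B → broadest niche (most generalist): species 4 (B = 4.27).

species 4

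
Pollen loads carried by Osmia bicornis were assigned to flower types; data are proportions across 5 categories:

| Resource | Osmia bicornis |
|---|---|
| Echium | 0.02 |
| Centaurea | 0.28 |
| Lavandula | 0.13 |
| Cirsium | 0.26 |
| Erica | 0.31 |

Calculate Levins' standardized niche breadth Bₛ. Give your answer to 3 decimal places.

Σpᵢ² = 0.02² + 0.28² + 0.13² + 0.26² + 0.31² = 0.0004 + 0.0784 + 0.0169 + 0.0676 + 0.0961 = 0.2594
B = 1 / 0.2594 = 3.85505
Bₛ = (B − 1)/(n − 1) = (3.85505 − 1)/(5 − 1) = 2.85505/4 = 0.71376

0.714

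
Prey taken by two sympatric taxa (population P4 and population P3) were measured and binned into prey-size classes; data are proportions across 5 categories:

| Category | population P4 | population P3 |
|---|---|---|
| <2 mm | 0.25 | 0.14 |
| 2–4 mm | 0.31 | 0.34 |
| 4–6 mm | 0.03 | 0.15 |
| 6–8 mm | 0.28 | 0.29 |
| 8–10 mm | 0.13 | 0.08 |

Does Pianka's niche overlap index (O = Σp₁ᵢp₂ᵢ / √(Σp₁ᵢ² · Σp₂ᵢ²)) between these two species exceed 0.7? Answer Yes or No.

Yes

Σ p₁ᵢp₂ᵢ = 0.0350 + 0.1054 + 0.0045 + 0.0812 + 0.0104 = 0.2365
Σp_1ᵢ² = 0.25² + 0.31² + 0.03² + 0.28² + 0.13² = 0.0625 + 0.0961 + 0.0009 + 0.0784 + 0.0169 = 0.2548
Σp_2ᵢ² = 0.14² + 0.34² + 0.15² + 0.29² + 0.08² = 0.0196 + 0.1156 + 0.0225 + 0.0841 + 0.0064 = 0.2482
O = 0.2365 / √(0.2548 × 0.2482) = 0.2365 / 0.25148 = 0.9404
O = 0.9404 > 0.7 → Yes.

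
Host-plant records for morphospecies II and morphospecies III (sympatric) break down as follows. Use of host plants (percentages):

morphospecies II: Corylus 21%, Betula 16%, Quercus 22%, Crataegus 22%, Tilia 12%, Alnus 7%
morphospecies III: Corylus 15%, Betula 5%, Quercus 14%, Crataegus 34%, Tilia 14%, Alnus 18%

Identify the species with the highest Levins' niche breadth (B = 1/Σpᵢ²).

Convert percentages to proportions (divide by 100).
Σp_IIᵢ² = 0.21² + 0.16² + 0.22² + 0.22² + 0.12² + 0.07² = 0.0441 + 0.0256 + 0.0484 + 0.0484 + 0.0144 + 0.0049 = 0.1858
B_II = 1 / 0.1858 = 5.3821
Σp_IIIᵢ² = 0.15² + 0.05² + 0.14² + 0.34² + 0.14² + 0.18² = 0.0225 + 0.0025 + 0.0196 + 0.1156 + 0.0196 + 0.0324 = 0.2122
B_III = 1 / 0.2122 = 4.7125
Highest B → broadest niche (most generalist): morphospecies II (B = 5.38).

morphospecies II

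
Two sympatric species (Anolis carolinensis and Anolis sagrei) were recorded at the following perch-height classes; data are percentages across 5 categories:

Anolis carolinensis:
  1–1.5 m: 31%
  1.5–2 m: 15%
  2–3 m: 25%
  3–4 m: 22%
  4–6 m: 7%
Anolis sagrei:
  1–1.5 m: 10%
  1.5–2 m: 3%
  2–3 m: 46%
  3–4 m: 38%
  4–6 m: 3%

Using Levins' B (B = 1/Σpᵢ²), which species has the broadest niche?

Convert percentages to proportions (divide by 100).
Σp_caroᵢ² = 0.31² + 0.15² + 0.25² + 0.22² + 0.07² = 0.0961 + 0.0225 + 0.0625 + 0.0484 + 0.0049 = 0.2344
B_caro = 1 / 0.2344 = 4.2662
Σp_sagrᵢ² = 0.10² + 0.03² + 0.46² + 0.38² + 0.03² = 0.0100 + 0.0009 + 0.2116 + 0.1444 + 0.0009 = 0.3678
B_sagr = 1 / 0.3678 = 2.7189
Highest B → broadest niche (most generalist): Anolis carolinensis (B = 4.27).

Anolis carolinensis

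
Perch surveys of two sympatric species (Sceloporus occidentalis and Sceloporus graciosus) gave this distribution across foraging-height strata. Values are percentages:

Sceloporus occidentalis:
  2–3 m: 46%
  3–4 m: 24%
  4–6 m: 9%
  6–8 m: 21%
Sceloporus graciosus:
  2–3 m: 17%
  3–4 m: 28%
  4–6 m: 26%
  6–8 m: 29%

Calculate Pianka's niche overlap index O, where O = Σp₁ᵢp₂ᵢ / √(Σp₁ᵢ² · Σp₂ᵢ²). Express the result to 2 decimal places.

Convert percentages to proportions (divide by 100).
Σ p₁ᵢp₂ᵢ = 0.0782 + 0.0672 + 0.0234 + 0.0609 = 0.2297
Σp_1ᵢ² = 0.46² + 0.24² + 0.09² + 0.21² = 0.2116 + 0.0576 + 0.0081 + 0.0441 = 0.3214
Σp_2ᵢ² = 0.17² + 0.28² + 0.26² + 0.29² = 0.0289 + 0.0784 + 0.0676 + 0.0841 = 0.2590
O = 0.2297 / √(0.3214 × 0.2590) = 0.2297 / 0.28852 = 0.7961

0.80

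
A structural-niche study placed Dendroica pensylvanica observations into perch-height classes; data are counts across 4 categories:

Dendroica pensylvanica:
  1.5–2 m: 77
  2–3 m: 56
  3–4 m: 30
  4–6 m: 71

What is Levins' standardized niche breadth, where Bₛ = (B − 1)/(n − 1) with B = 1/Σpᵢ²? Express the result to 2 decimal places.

0.88

Proportions for Dendroica pensylvanica (n=234): 77/234=0.3291, 56/234=0.2393, 30/234=0.1282, 71/234=0.3034
Σpᵢ² = 0.3291² + 0.2393² + 0.1282² + 0.3034² = 0.108307 + 0.057264 + 0.016435 + 0.092052 = 0.274058
B = 1 / 0.274058 = 3.6489
Bₛ = (B − 1)/(n − 1) = (3.6489 − 1)/(4 − 1) = 2.6489/3 = 0.8830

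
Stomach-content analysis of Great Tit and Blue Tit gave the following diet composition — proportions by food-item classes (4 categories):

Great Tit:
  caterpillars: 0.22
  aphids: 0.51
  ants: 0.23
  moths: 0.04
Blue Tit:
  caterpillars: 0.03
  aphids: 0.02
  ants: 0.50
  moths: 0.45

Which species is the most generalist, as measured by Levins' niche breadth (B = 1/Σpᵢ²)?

Σp_Greaᵢ² = 0.22² + 0.51² + 0.23² + 0.04² = 0.0484 + 0.2601 + 0.0529 + 0.0016 = 0.3630
B_Grea = 1 / 0.3630 = 2.7548
Σp_Blueᵢ² = 0.03² + 0.02² + 0.50² + 0.45² = 0.0009 + 0.0004 + 0.2500 + 0.2025 = 0.4538
B_Blue = 1 / 0.4538 = 2.2036
Highest B → broadest niche (most generalist): Great Tit (B = 2.75).

Great Tit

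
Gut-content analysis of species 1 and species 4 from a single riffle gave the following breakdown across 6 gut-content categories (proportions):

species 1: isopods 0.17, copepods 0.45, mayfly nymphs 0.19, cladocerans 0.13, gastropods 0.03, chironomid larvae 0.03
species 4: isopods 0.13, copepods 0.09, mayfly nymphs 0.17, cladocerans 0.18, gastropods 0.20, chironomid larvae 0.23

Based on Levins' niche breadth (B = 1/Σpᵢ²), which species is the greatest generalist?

species 4

Σp_1ᵢ² = 0.17² + 0.45² + 0.19² + 0.13² + 0.03² + 0.03² = 0.0289 + 0.2025 + 0.0361 + 0.0169 + 0.0009 + 0.0009 = 0.2862
B_1 = 1 / 0.2862 = 3.4941
Σp_4ᵢ² = 0.13² + 0.09² + 0.17² + 0.18² + 0.20² + 0.23² = 0.0169 + 0.0081 + 0.0289 + 0.0324 + 0.0400 + 0.0529 = 0.1792
B_4 = 1 / 0.1792 = 5.5804
Highest B → broadest niche (most generalist): species 4 (B = 5.58).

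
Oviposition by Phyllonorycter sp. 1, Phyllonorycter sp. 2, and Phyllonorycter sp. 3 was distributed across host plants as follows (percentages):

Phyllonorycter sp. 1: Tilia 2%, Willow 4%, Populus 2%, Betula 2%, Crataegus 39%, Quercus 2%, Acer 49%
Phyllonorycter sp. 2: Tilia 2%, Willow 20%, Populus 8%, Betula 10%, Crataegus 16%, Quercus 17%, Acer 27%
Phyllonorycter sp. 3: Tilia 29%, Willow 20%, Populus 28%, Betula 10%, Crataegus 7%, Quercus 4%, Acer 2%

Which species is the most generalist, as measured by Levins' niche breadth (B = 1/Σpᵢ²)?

Phyllonorycter sp. 2

Convert percentages to proportions (divide by 100).
Σp_1ᵢ² = 0.02² + 0.04² + 0.02² + 0.02² + 0.39² + 0.02² + 0.49² = 0.0004 + 0.0016 + 0.0004 + 0.0004 + 0.1521 + 0.0004 + 0.2401 = 0.3954
B_1 = 1 / 0.3954 = 2.5291
Σp_2ᵢ² = 0.02² + 0.20² + 0.08² + 0.10² + 0.16² + 0.17² + 0.27² = 0.0004 + 0.0400 + 0.0064 + 0.0100 + 0.0256 + 0.0289 + 0.0729 = 0.1842
B_2 = 1 / 0.1842 = 5.4289
Σp_3ᵢ² = 0.29² + 0.20² + 0.28² + 0.10² + 0.07² + 0.04² + 0.02² = 0.0841 + 0.0400 + 0.0784 + 0.0100 + 0.0049 + 0.0016 + 0.0004 = 0.2194
B_3 = 1 / 0.2194 = 4.5579
Highest B → broadest niche (most generalist): Phyllonorycter sp. 2 (B = 5.43).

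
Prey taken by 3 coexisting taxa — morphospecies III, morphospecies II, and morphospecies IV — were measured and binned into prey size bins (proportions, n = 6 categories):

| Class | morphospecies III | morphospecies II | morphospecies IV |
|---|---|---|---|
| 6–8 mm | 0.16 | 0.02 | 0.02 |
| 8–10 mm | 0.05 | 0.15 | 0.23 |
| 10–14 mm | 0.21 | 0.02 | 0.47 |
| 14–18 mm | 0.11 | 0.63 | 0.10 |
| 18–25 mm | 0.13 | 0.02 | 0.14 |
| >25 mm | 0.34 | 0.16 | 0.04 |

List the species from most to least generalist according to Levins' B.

morphospecies III > morphospecies IV > morphospecies II

Σp_IIIᵢ² = 0.16² + 0.05² + 0.21² + 0.11² + 0.13² + 0.34² = 0.0256 + 0.0025 + 0.0441 + 0.0121 + 0.0169 + 0.1156 = 0.2168
B_III = 1 / 0.2168 = 4.6125
Σp_IIᵢ² = 0.02² + 0.15² + 0.02² + 0.63² + 0.02² + 0.16² = 0.0004 + 0.0225 + 0.0004 + 0.3969 + 0.0004 + 0.0256 = 0.4462
B_II = 1 / 0.4462 = 2.2411
Σp_IVᵢ² = 0.02² + 0.23² + 0.47² + 0.10² + 0.14² + 0.04² = 0.0004 + 0.0529 + 0.2209 + 0.0100 + 0.0196 + 0.0016 = 0.3054
B_IV = 1 / 0.3054 = 3.2744
Ranking by B (broadest → narrowest): morphospecies III (4.61) > morphospecies IV (3.27) > morphospecies II (2.24)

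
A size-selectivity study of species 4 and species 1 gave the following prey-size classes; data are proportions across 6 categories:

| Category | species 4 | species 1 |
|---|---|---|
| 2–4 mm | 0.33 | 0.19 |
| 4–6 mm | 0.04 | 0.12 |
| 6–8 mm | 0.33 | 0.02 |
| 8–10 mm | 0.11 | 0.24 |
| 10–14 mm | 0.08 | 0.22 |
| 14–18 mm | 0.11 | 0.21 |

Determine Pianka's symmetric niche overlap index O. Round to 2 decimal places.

Σ p₁ᵢp₂ᵢ = 0.0627 + 0.0048 + 0.0066 + 0.0264 + 0.0176 + 0.0231 = 0.1412
Σp_1ᵢ² = 0.33² + 0.04² + 0.33² + 0.11² + 0.08² + 0.11² = 0.1089 + 0.0016 + 0.1089 + 0.0121 + 0.0064 + 0.0121 = 0.2500
Σp_2ᵢ² = 0.19² + 0.12² + 0.02² + 0.24² + 0.22² + 0.21² = 0.0361 + 0.0144 + 0.0004 + 0.0576 + 0.0484 + 0.0441 = 0.2010
O = 0.1412 / √(0.2500 × 0.2010) = 0.1412 / 0.22417 = 0.6299

0.63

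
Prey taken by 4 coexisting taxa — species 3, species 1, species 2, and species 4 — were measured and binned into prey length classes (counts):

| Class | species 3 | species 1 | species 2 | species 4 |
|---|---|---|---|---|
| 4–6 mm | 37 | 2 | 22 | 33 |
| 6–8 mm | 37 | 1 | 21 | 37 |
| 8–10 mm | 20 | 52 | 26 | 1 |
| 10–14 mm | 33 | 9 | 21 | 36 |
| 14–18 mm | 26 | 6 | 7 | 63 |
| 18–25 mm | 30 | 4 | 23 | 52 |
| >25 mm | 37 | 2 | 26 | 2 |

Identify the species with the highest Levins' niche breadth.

species 3

Proportions for species 3 (n=220): 37/220=0.1682, 37/220=0.1682, 20/220=0.0909, 33/220=0.1500, 26/220=0.1182, 30/220=0.1364, 37/220=0.1682
Proportions for species 1 (n=76): 2/76=0.0263, 1/76=0.0132, 52/76=0.6842, 9/76=0.1184, 6/76=0.0789, 4/76=0.0526, 2/76=0.0263
Proportions for species 2 (n=146): 22/146=0.1507, 21/146=0.1438, 26/146=0.1781, 21/146=0.1438, 7/146=0.0479, 23/146=0.1575, 26/146=0.1781
Proportions for species 4 (n=224): 33/224=0.1473, 37/224=0.1652, 1/224=0.0045, 36/224=0.1607, 63/224=0.2813, 52/224=0.2321, 2/224=0.0089
Σp_3ᵢ² = 0.1682² + 0.1682² + 0.0909² + 0.1500² + 0.1182² + 0.1364² + 0.1682² = 0.028291 + 0.028291 + 0.008263 + 0.022500 + 0.013971 + 0.018605 + 0.028291 = 0.148212
B_3 = 1 / 0.148212 = 6.7471
Σp_1ᵢ² = 0.0263² + 0.0132² + 0.6842² + 0.1184² + 0.0789² + 0.0526² + 0.0263² = 0.000692 + 0.000174 + 0.468130 + 0.014019 + 0.006225 + 0.002767 + 0.000692 = 0.492699
B_1 = 1 / 0.492699 = 2.0296
Σp_2ᵢ² = 0.1507² + 0.1438² + 0.1781² + 0.1438² + 0.0479² + 0.1575² + 0.1781² = 0.022710 + 0.020678 + 0.031720 + 0.020678 + 0.002294 + 0.024806 + 0.031720 = 0.154606
B_2 = 1 / 0.154606 = 6.4681
Σp_4ᵢ² = 0.1473² + 0.1652² + 0.0045² + 0.1607² + 0.2813² + 0.2321² + 0.0089² = 0.021697 + 0.027291 + 0.000020 + 0.025824 + 0.079130 + 0.053870 + 0.000079 = 0.207911
B_4 = 1 / 0.207911 = 4.8098
Highest B → broadest niche (most generalist): species 3 (B = 6.75).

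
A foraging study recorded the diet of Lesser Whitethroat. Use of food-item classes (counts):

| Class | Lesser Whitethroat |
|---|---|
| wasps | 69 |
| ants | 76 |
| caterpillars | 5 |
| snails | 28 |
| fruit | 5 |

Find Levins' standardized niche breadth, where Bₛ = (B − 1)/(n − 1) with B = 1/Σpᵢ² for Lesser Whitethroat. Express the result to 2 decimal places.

Proportions for Lesser Whitethroat (n=183): 69/183=0.3770, 76/183=0.4153, 5/183=0.0273, 28/183=0.1530, 5/183=0.0273
Σpᵢ² = 0.3770² + 0.4153² + 0.0273² + 0.1530² + 0.0273² = 0.142129 + 0.172474 + 0.000745 + 0.023409 + 0.000745 = 0.339502
B = 1 / 0.339502 = 2.9455
Bₛ = (B − 1)/(n − 1) = (2.9455 − 1)/(5 − 1) = 1.9455/4 = 0.4864

0.49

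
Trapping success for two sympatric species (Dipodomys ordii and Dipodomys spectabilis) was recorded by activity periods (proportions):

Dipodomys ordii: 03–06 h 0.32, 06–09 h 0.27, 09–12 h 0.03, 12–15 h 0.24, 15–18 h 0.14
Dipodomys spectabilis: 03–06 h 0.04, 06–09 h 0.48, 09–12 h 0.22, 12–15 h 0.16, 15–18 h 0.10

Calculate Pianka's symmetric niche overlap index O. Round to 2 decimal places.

Σ p₁ᵢp₂ᵢ = 0.0128 + 0.1296 + 0.0066 + 0.0384 + 0.0140 = 0.2014
Σp_1ᵢ² = 0.32² + 0.27² + 0.03² + 0.24² + 0.14² = 0.1024 + 0.0729 + 0.0009 + 0.0576 + 0.0196 = 0.2534
Σp_2ᵢ² = 0.04² + 0.48² + 0.22² + 0.16² + 0.10² = 0.0016 + 0.2304 + 0.0484 + 0.0256 + 0.0100 = 0.3160
O = 0.2014 / √(0.2534 × 0.3160) = 0.2014 / 0.28297 = 0.7117

0.71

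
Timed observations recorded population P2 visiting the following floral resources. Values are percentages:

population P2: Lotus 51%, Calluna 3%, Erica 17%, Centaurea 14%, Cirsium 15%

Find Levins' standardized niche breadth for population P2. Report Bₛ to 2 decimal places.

0.50

Convert percentages to proportions (divide by 100).
Σpᵢ² = 0.51² + 0.03² + 0.17² + 0.14² + 0.15² = 0.2601 + 0.0009 + 0.0289 + 0.0196 + 0.0225 = 0.3320
B = 1 / 0.3320 = 3.0120
Bₛ = (B − 1)/(n − 1) = (3.0120 − 1)/(5 − 1) = 2.0120/4 = 0.5030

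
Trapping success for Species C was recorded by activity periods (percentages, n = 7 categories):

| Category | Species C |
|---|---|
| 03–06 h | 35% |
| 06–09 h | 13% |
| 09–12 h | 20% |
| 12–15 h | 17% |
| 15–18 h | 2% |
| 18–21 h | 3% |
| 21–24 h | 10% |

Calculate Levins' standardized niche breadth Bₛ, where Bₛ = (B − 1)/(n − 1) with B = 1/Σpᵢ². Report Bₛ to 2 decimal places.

0.59

Convert percentages to proportions (divide by 100).
Σpᵢ² = 0.35² + 0.13² + 0.20² + 0.17² + 0.02² + 0.03² + 0.10² = 0.1225 + 0.0169 + 0.0400 + 0.0289 + 0.0004 + 0.0009 + 0.0100 = 0.2196
B = 1 / 0.2196 = 4.5537
Bₛ = (B − 1)/(n − 1) = (4.5537 − 1)/(7 − 1) = 3.5537/6 = 0.5923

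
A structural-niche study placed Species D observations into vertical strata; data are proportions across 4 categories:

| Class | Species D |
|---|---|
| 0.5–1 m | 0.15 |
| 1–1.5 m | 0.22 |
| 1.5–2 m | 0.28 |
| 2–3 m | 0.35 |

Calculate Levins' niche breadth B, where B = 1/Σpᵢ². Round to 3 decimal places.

3.679

Σpᵢ² = 0.15² + 0.22² + 0.28² + 0.35² = 0.0225 + 0.0484 + 0.0784 + 0.1225 = 0.2718
B = 1 / 0.2718 = 3.67918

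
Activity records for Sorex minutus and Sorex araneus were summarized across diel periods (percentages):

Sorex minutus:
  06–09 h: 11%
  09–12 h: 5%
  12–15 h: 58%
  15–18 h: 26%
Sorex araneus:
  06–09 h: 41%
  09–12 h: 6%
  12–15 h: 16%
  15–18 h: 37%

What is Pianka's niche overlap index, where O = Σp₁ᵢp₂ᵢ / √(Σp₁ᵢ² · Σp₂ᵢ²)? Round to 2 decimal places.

0.63

Convert percentages to proportions (divide by 100).
Σ p₁ᵢp₂ᵢ = 0.0451 + 0.0030 + 0.0928 + 0.0962 = 0.2371
Σp_1ᵢ² = 0.11² + 0.05² + 0.58² + 0.26² = 0.0121 + 0.0025 + 0.3364 + 0.0676 = 0.4186
Σp_2ᵢ² = 0.41² + 0.06² + 0.16² + 0.37² = 0.1681 + 0.0036 + 0.0256 + 0.1369 = 0.3342
O = 0.2371 / √(0.4186 × 0.3342) = 0.2371 / 0.37403 = 0.6339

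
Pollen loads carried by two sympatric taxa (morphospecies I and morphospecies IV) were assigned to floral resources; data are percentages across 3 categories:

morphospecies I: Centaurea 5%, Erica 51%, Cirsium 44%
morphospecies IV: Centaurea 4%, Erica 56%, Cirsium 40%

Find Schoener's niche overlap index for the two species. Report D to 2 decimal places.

Convert percentages to proportions (divide by 100).
Σ|p₁ᵢ − p₂ᵢ| = 0.01 + 0.05 + 0.04 = 0.10
D = 1 − ½ × 0.10 = 1 − 0.050 = 0.9500

0.95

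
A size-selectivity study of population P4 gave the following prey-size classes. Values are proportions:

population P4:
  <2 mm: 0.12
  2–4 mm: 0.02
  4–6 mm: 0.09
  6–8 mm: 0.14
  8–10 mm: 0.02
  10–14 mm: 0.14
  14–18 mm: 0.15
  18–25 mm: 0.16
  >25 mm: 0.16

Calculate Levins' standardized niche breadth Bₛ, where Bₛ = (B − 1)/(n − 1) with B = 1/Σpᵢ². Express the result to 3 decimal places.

Σpᵢ² = 0.12² + 0.02² + 0.09² + 0.14² + 0.02² + 0.14² + 0.15² + 0.16² + 0.16² = 0.0144 + 0.0004 + 0.0081 + 0.0196 + 0.0004 + 0.0196 + 0.0225 + 0.0256 + 0.0256 = 0.1362
B = 1 / 0.1362 = 7.34214
Bₛ = (B − 1)/(n − 1) = (7.34214 − 1)/(9 − 1) = 6.34214/8 = 0.79277

0.793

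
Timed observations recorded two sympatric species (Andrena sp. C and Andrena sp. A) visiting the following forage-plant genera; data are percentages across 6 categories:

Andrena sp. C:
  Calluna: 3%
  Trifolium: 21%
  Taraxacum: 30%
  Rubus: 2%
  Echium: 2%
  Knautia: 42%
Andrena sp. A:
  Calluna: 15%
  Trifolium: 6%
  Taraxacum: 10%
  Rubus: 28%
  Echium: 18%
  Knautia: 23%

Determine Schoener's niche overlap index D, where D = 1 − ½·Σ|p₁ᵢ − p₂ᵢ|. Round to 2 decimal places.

0.46

Convert percentages to proportions (divide by 100).
Σ|p₁ᵢ − p₂ᵢ| = 0.12 + 0.15 + 0.20 + 0.26 + 0.16 + 0.19 = 1.08
D = 1 − ½ × 1.08 = 1 − 0.540 = 0.4600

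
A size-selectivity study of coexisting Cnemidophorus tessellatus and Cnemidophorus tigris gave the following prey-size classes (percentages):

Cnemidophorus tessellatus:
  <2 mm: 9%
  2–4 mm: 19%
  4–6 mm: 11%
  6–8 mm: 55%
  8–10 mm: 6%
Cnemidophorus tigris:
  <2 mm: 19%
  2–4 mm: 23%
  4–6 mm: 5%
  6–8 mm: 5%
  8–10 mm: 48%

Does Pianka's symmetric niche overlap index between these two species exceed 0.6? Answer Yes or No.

No

Convert percentages to proportions (divide by 100).
Σ p₁ᵢp₂ᵢ = 0.0171 + 0.0437 + 0.0055 + 0.0275 + 0.0288 = 0.1226
Σp_1ᵢ² = 0.09² + 0.19² + 0.11² + 0.55² + 0.06² = 0.0081 + 0.0361 + 0.0121 + 0.3025 + 0.0036 = 0.3624
Σp_2ᵢ² = 0.19² + 0.23² + 0.05² + 0.05² + 0.48² = 0.0361 + 0.0529 + 0.0025 + 0.0025 + 0.2304 = 0.3244
O = 0.1226 / √(0.3624 × 0.3244) = 0.1226 / 0.34287 = 0.3576
O = 0.3576 < 0.6 → No.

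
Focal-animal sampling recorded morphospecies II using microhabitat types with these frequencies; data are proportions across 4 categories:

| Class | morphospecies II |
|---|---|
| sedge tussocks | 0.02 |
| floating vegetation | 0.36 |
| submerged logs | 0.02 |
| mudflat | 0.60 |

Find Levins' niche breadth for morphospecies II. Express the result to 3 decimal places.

2.039

Σpᵢ² = 0.02² + 0.36² + 0.02² + 0.60² = 0.0004 + 0.1296 + 0.0004 + 0.3600 = 0.4904
B = 1 / 0.4904 = 2.03915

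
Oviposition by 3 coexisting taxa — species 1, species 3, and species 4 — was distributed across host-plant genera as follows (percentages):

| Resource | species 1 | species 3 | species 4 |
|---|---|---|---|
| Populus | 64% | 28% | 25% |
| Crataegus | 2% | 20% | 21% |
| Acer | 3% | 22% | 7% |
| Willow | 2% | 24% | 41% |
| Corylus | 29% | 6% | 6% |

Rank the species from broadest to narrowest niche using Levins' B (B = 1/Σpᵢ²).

species 3 > species 4 > species 1

Convert percentages to proportions (divide by 100).
Σp_1ᵢ² = 0.64² + 0.02² + 0.03² + 0.02² + 0.29² = 0.4096 + 0.0004 + 0.0009 + 0.0004 + 0.0841 = 0.4954
B_1 = 1 / 0.4954 = 2.0186
Σp_3ᵢ² = 0.28² + 0.20² + 0.22² + 0.24² + 0.06² = 0.0784 + 0.0400 + 0.0484 + 0.0576 + 0.0036 = 0.2280
B_3 = 1 / 0.2280 = 4.3860
Σp_4ᵢ² = 0.25² + 0.21² + 0.07² + 0.41² + 0.06² = 0.0625 + 0.0441 + 0.0049 + 0.1681 + 0.0036 = 0.2832
B_4 = 1 / 0.2832 = 3.5311
Ranking by B (broadest → narrowest): species 3 (4.39) > species 4 (3.53) > species 1 (2.02)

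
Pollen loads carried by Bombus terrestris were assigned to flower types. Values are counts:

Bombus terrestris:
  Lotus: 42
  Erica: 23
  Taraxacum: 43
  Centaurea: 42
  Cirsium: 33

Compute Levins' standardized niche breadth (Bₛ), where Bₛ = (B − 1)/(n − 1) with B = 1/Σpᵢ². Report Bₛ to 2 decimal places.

0.95

Proportions for Bombus terrestris (n=183): 42/183=0.2295, 23/183=0.1257, 43/183=0.2350, 42/183=0.2295, 33/183=0.1803
Σpᵢ² = 0.2295² + 0.1257² + 0.2350² + 0.2295² + 0.1803² = 0.052670 + 0.015800 + 0.055225 + 0.052670 + 0.032508 = 0.208873
B = 1 / 0.208873 = 4.7876
Bₛ = (B − 1)/(n − 1) = (4.7876 − 1)/(5 − 1) = 3.7876/4 = 0.9469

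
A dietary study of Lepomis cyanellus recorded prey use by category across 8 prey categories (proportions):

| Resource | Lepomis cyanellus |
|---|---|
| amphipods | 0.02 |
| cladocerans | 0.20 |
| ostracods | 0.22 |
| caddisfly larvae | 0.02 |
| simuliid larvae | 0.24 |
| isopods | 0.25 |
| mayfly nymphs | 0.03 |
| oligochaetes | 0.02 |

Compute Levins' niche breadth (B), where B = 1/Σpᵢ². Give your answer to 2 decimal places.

4.75

Σpᵢ² = 0.02² + 0.20² + 0.22² + 0.02² + 0.24² + 0.25² + 0.03² + 0.02² = 0.0004 + 0.0400 + 0.0484 + 0.0004 + 0.0576 + 0.0625 + 0.0009 + 0.0004 = 0.2106
B = 1 / 0.2106 = 4.7483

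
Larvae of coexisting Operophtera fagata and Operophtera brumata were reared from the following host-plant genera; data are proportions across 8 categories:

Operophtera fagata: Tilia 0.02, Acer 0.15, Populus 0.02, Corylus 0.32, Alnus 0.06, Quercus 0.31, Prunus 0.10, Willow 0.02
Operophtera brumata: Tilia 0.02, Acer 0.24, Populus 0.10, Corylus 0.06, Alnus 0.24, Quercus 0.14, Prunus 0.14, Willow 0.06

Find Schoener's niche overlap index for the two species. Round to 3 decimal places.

0.570

Σ|p₁ᵢ − p₂ᵢ| = 0.00 + 0.09 + 0.08 + 0.26 + 0.18 + 0.17 + 0.04 + 0.04 = 0.86
D = 1 − ½ × 0.86 = 1 − 0.430 = 0.57000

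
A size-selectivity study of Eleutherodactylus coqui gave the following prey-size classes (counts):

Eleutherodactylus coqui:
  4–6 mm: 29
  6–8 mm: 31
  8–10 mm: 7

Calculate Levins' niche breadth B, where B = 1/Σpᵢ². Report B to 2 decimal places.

Proportions for Eleutherodactylus coqui (n=67): 29/67=0.4328, 31/67=0.4627, 7/67=0.1045
Σpᵢ² = 0.4328² + 0.4627² + 0.1045² = 0.187316 + 0.214091 + 0.010920 = 0.412327
B = 1 / 0.412327 = 2.4253

2.43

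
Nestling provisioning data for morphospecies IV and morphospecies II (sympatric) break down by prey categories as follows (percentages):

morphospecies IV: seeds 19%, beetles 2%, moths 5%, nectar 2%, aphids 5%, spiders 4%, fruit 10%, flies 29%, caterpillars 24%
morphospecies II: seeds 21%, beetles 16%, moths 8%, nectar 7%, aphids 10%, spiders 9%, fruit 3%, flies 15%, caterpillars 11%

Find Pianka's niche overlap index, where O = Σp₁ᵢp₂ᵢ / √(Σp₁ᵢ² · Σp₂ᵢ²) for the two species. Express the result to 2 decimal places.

0.80

Convert percentages to proportions (divide by 100).
Σ p₁ᵢp₂ᵢ = 0.0399 + 0.0032 + 0.0040 + 0.0014 + 0.0050 + 0.0036 + 0.0030 + 0.0435 + 0.0264 = 0.1300
Σp_1ᵢ² = 0.19² + 0.02² + 0.05² + 0.02² + 0.05² + 0.04² + 0.10² + 0.29² + 0.24² = 0.0361 + 0.0004 + 0.0025 + 0.0004 + 0.0025 + 0.0016 + 0.0100 + 0.0841 + 0.0576 = 0.1952
Σp_2ᵢ² = 0.21² + 0.16² + 0.08² + 0.07² + 0.10² + 0.09² + 0.03² + 0.15² + 0.11² = 0.0441 + 0.0256 + 0.0064 + 0.0049 + 0.0100 + 0.0081 + 0.0009 + 0.0225 + 0.0121 = 0.1346
O = 0.1300 / √(0.1952 × 0.1346) = 0.1300 / 0.16209 = 0.8020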